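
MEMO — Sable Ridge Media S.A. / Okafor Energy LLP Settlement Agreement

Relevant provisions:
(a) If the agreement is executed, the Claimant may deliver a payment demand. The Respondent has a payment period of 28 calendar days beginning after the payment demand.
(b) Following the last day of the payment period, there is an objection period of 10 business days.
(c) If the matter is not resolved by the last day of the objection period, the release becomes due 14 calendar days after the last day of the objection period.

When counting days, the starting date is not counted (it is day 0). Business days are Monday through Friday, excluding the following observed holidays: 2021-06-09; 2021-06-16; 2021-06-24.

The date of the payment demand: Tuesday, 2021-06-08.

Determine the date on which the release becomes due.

2021-08-03

The last day of the payment period: 28 calendar days after 2021-06-08 is 2021-07-06.
The last day of the objection period: counting 10 business days from Tuesday, 2021-07-06 (Jul 7, Jul 8, Jul 9, Jul 12, Jul 13, Jul 14, Jul 15, Jul 16, Jul 19, Jul 20, skipping weekends) reaches Tuesday, 2021-07-20.
The date on which the release becomes due: 2021-07-20 + 14 days = 2021-08-03.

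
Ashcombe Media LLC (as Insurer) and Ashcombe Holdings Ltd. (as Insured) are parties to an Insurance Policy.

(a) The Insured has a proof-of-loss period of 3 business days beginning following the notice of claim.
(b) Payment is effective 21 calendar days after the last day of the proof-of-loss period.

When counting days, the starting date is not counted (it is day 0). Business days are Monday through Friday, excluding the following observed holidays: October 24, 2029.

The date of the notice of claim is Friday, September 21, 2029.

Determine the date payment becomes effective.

From Friday, September 21, 2029, 3 business days (Sep 24, Sep 25, Sep 26, skipping weekends) brings us to Wednesday, September 26, 2029, which is the last day of the proof-of-loss period.
The date payment becomes effective: September 26, 2029 + 21 days = October 17, 2029.

October 17, 2029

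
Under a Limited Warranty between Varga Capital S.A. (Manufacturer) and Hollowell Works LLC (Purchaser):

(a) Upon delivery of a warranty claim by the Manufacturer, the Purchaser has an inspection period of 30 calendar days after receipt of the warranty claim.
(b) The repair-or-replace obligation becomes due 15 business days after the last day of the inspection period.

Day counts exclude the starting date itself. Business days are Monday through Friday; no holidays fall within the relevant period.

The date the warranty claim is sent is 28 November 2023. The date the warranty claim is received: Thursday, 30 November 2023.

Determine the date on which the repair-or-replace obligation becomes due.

19 January 2024

The last day of the inspection period: 30 calendar days after 30 November 2023 is 30 December 2023.
The date on which the repair-or-replace obligation becomes due: counting 15 business days from Saturday, 30 December 2023 (Jan 1, Jan 2, Jan 3, Jan 4, …, Jan 17, Jan 18, Jan 19, skipping weekends) reaches Friday, 19 January 2024.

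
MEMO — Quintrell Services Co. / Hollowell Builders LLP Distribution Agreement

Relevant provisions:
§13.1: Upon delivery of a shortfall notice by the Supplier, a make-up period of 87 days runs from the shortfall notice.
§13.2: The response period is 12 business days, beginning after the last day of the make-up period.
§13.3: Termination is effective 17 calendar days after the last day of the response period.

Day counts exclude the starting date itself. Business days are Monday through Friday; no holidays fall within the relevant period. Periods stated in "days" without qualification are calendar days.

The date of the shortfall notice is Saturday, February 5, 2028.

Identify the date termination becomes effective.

June 4, 2028

The last day of the make-up period: February 5, 2028 + 87 days = May 2, 2028.
The last day of the response period: counting 12 business days from Tuesday, May 2, 2028 (May 3, May 4, May 5, May 8, …, May 16, May 17, May 18, skipping weekends) reaches Thursday, May 18, 2028.
The date termination becomes effective: 17 calendar days after May 18, 2028 is June 4, 2028.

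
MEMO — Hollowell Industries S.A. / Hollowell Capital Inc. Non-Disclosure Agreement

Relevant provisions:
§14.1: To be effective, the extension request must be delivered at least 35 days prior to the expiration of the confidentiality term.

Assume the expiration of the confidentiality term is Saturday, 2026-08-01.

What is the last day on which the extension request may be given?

2026-06-27

2026-08-01 minus 35 days is 2026-06-27.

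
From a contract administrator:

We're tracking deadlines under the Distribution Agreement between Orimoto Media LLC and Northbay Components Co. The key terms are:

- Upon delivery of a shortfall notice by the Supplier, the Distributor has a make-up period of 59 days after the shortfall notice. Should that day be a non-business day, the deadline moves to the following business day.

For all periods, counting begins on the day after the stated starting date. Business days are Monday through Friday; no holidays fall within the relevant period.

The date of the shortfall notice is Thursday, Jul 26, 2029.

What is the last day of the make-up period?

Sep 24, 2029

The last day of the make-up period: 59 calendar days after Jul 26, 2029 is Sep 23, 2029. That falls on a Sunday, so it rolls to the next business day, Monday, Sep 24, 2029.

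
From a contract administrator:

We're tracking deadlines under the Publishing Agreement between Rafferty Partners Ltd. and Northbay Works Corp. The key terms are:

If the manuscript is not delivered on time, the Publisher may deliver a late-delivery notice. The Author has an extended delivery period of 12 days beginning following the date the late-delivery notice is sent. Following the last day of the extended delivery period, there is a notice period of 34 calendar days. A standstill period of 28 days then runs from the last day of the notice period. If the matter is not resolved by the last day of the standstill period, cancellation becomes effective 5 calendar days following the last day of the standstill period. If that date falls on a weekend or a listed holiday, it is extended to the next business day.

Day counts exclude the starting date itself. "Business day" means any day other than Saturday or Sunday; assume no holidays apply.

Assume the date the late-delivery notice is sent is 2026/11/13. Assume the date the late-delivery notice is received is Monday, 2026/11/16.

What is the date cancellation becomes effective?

2027/02/01

Adding 12 calendar days to 2026/11/13 gives 2026/11/25, which is the last day of the extended delivery period.
The last day of the notice period: 2026/11/25 + 34 days = 2026/12/29.
The last day of the standstill period: 2026/12/29 + 28 days = 2027/01/26.
The date cancellation becomes effective: 5 calendar days after 2027/01/26 is 2027/01/31. That falls on a Sunday, so it rolls to the next business day, Monday, 2027/02/01.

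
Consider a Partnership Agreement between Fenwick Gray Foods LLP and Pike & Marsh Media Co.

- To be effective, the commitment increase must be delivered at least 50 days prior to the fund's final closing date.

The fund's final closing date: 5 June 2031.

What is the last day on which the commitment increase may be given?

16 April 2031

5 June 2031 minus 50 days is 16 April 2031.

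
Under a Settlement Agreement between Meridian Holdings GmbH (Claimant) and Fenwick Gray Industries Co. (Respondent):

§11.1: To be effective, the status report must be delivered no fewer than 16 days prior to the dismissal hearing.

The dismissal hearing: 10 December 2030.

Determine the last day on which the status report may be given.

24 November 2030

10 December 2030 minus 16 days is 24 November 2030.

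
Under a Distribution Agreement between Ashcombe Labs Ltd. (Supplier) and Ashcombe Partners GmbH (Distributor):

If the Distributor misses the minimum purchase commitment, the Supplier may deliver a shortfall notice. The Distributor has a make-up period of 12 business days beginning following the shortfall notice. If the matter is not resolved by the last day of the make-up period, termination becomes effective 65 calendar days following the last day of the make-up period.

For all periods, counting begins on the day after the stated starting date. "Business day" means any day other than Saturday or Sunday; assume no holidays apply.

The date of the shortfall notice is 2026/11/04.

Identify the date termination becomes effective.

The last day of the make-up period: 12 business days after Wednesday, 2026/11/04, skipping weekends — Nov 5, Nov 6, Nov 9, Nov 10, …, Nov 18, Nov 19, Nov 20 — lands on Friday, 2026/11/20.
The date termination becomes effective: 65 calendar days after 2026/11/20 is 2027/01/24.

2027/01/24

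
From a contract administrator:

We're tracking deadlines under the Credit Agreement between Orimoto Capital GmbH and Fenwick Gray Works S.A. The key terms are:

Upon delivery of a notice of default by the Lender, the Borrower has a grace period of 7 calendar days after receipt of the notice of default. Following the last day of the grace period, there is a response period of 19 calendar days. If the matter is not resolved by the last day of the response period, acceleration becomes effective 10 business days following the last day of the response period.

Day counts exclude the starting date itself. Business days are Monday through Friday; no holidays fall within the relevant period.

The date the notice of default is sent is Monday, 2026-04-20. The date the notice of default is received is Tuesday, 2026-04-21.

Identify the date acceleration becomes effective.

The last day of the grace period: 7 calendar days after 2026-04-21 is 2026-04-28.
Adding 19 calendar days to 2026-04-28 gives 2026-05-17, which is the last day of the response period.
The date acceleration becomes effective: counting 10 business days from Sunday, 2026-05-17 (May 18, May 19, May 20, May 21, May 22, May 25, May 26, May 27, May 28, May 29, skipping weekends) reaches Friday, 2026-05-29.

2026-05-29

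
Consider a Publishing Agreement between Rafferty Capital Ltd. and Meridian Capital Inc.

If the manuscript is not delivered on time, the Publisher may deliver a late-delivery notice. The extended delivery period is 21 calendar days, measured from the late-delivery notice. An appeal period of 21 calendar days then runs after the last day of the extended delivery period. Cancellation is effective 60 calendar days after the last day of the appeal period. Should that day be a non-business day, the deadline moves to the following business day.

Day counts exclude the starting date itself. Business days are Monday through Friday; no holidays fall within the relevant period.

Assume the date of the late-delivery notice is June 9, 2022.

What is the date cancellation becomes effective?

The last day of the extended delivery period: 21 calendar days after June 9, 2022 is June 30, 2022.
The last day of the appeal period: June 30, 2022 + 21 days = July 21, 2022.
The date cancellation becomes effective: 60 calendar days after July 21, 2022 is September 19, 2022. September 19, 2022 is a Monday, so no roll-forward applies.

September 19, 2022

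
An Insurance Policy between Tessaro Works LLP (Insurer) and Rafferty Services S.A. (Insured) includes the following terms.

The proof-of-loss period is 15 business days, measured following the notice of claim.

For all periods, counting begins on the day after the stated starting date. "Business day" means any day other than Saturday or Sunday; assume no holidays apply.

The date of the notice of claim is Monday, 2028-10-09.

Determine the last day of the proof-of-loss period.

The last day of the proof-of-loss period: counting 15 business days from Monday, 2028-10-09 (Oct 10, Oct 11, Oct 12, Oct 13, …, Oct 26, Oct 27, Oct 30, skipping weekends) reaches Monday, 2028-10-30.

2028-10-30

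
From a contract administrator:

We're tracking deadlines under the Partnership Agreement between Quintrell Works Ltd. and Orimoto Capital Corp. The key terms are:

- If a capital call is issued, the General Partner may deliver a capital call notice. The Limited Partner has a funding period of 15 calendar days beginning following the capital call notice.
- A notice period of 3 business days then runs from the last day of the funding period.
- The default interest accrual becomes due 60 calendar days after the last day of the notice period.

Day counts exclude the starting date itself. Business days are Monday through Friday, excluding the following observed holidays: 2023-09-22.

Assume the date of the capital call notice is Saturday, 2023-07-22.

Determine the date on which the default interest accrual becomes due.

2023-10-08

The last day of the funding period: 2023-07-22 + 15 days = 2023-08-06.
The last day of the notice period: counting 3 business days from Sunday, 2023-08-06 (Aug 7, Aug 8, Aug 9, skipping weekends) reaches Wednesday, 2023-08-09.
The date on which the default interest accrual becomes due: 2023-08-09 + 60 days = 2023-10-08.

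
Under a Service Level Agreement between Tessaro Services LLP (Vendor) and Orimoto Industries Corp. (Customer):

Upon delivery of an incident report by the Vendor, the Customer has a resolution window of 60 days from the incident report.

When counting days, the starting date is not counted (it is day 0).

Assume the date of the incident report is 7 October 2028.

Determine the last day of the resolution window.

6 December 2028

Adding 60 calendar days to 7 October 2028 gives 6 December 2028, which is the last day of the resolution window.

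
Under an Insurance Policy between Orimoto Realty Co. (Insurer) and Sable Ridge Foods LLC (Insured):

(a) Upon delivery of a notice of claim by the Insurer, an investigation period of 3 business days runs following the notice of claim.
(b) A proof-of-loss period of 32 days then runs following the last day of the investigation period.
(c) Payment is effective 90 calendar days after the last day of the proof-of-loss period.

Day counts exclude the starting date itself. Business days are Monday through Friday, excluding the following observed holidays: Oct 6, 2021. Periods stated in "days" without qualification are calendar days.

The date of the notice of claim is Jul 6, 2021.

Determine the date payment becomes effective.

Nov 8, 2021

From Tuesday, Jul 6, 2021, 3 business days (Jul 7, Jul 8, Jul 9, skipping weekends) brings us to Friday, Jul 9, 2021, which is the last day of the investigation period.
Adding 32 calendar days to Jul 9, 2021 gives Aug 10, 2021, which is the last day of the proof-of-loss period.
Adding 90 calendar days to Aug 10, 2021 gives Nov 8, 2021, which is the date payment becomes effective.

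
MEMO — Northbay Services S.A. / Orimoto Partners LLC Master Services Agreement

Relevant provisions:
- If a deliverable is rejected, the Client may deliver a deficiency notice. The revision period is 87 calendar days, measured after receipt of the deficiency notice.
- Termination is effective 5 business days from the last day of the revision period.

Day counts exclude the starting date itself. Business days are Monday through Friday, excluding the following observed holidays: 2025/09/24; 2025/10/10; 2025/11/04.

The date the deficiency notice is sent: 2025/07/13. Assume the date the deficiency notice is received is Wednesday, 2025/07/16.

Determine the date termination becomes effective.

2025/10/17

The last day of the revision period: 87 calendar days after 2025/07/16 is 2025/10/11.
From Saturday, 2025/10/11, 5 business days (Oct 13, Oct 14, Oct 15, Oct 16, Oct 17, skipping weekends) brings us to Friday, 2025/10/17, which is the date termination becomes effective.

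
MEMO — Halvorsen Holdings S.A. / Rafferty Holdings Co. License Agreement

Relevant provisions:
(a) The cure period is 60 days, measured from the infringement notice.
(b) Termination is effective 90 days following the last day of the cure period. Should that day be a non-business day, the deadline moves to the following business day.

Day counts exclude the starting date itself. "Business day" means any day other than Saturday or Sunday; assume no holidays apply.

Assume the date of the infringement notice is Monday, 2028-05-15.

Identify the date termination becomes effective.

Adding 60 calendar days to 2028-05-15 gives 2028-07-14, which is the last day of the cure period.
The date termination becomes effective: 90 calendar days after 2028-07-14 is 2028-10-12. 2028-10-12 is a Thursday, so no roll-forward applies.

2028-10-12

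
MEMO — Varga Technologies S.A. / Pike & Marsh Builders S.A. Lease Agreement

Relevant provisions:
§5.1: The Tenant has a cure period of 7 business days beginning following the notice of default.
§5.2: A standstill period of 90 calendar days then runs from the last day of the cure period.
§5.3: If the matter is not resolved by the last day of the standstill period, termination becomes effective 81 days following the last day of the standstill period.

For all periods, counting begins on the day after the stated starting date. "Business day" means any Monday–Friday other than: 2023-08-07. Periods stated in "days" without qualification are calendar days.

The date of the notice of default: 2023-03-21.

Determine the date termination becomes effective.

2023-09-17

The last day of the cure period: 7 business days after Tuesday, 2023-03-21, skipping weekends — Mar 22, Mar 23, Mar 24, Mar 27, Mar 28, Mar 29, Mar 30 — lands on Thursday, 2023-03-30.
Adding 90 calendar days to 2023-03-30 gives 2023-06-28, which is the last day of the standstill period.
The date termination becomes effective: 2023-06-28 + 81 days = 2023-09-17.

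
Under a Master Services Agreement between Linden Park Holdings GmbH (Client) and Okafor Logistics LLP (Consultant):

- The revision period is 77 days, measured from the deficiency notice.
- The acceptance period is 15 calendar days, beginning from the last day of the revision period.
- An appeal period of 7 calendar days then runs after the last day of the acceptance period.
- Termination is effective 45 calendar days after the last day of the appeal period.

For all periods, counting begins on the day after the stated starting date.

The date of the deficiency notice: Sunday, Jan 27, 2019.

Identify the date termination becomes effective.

Jun 20, 2019

The last day of the revision period: Jan 27, 2019 + 77 days = Apr 14, 2019.
The last day of the acceptance period: 15 calendar days after Apr 14, 2019 is Apr 29, 2019.
The last day of the appeal period: Apr 29, 2019 + 7 days = May 6, 2019.
The date termination becomes effective: May 6, 2019 + 45 days = Jun 20, 2019.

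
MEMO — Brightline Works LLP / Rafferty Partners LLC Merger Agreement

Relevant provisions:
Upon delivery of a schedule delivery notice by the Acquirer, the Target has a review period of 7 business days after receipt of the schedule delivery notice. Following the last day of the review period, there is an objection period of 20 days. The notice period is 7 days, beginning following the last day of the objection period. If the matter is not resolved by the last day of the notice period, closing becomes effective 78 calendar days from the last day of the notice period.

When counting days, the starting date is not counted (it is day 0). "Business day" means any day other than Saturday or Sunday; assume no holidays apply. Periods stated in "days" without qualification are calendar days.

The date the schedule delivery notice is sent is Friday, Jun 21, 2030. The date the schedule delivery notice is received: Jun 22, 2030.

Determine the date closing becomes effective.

The last day of the review period: 7 business days after Saturday, Jun 22, 2030, skipping weekends — Jun 24, Jun 25, Jun 26, Jun 27, Jun 28, Jul 1, Jul 2 — lands on Tuesday, Jul 2, 2030.
Adding 20 calendar days to Jul 2, 2030 gives Jul 22, 2030, which is the last day of the objection period.
The last day of the notice period: Jul 22, 2030 + 7 days = Jul 29, 2030.
The date closing becomes effective: Jul 29, 2030 + 78 days = Oct 15, 2030.

Oct 15, 2030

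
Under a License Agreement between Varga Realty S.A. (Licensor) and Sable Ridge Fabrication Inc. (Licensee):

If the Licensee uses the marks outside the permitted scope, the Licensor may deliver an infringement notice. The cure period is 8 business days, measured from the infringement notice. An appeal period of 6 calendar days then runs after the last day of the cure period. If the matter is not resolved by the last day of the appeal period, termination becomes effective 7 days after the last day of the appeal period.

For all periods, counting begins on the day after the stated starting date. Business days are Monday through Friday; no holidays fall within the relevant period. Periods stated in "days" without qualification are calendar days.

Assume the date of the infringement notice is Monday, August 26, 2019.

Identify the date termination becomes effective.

September 18, 2019

The last day of the cure period: 8 business days after Monday, August 26, 2019, skipping weekends — Aug 27, Aug 28, Aug 29, Aug 30, Sep 2, Sep 3, Sep 4, Sep 5 — lands on Thursday, September 5, 2019.
Adding 6 calendar days to September 5, 2019 gives September 11, 2019, which is the last day of the appeal period.
Adding 7 calendar days to September 11, 2019 gives September 18, 2019, which is the date termination becomes effective.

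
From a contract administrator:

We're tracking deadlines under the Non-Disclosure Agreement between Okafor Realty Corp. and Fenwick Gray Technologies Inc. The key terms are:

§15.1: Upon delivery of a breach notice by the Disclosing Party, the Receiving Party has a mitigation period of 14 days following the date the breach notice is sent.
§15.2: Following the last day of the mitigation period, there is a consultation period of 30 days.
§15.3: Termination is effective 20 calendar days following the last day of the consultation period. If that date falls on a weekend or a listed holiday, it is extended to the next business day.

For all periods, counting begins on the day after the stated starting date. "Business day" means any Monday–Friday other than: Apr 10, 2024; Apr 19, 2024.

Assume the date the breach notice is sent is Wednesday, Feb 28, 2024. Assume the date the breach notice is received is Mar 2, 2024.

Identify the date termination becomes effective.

May 2, 2024

The last day of the mitigation period: 14 calendar days after Feb 28, 2024 is Mar 13, 2024.
The last day of the consultation period: Mar 13, 2024 + 30 days = Apr 12, 2024.
The date termination becomes effective: 20 calendar days after Apr 12, 2024 is May 2, 2024. May 2, 2024 is a Thursday and is not a listed holiday, so no roll-forward applies.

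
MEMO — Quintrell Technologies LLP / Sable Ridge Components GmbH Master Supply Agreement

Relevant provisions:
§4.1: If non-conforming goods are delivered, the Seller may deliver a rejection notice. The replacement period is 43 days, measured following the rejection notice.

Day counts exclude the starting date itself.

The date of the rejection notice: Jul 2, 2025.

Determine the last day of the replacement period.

Aug 14, 2025

Adding 43 calendar days to Jul 2, 2025 gives Aug 14, 2025, which is the last day of the replacement period.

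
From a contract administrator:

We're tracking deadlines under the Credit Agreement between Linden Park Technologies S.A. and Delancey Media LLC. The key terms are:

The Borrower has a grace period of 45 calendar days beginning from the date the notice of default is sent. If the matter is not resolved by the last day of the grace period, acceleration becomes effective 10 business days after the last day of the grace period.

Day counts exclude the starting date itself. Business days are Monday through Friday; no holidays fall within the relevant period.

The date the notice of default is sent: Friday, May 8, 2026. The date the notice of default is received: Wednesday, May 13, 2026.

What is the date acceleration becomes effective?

Adding 45 calendar days to May 8, 2026 gives Jun 22, 2026, which is the last day of the grace period.
The date acceleration becomes effective: counting 10 business days from Monday, Jun 22, 2026 (Jun 23, Jun 24, Jun 25, Jun 26, Jun 29, Jun 30, Jul 1, Jul 2, Jul 3, Jul 6, skipping weekends) reaches Monday, Jul 6, 2026.

Jul 6, 2026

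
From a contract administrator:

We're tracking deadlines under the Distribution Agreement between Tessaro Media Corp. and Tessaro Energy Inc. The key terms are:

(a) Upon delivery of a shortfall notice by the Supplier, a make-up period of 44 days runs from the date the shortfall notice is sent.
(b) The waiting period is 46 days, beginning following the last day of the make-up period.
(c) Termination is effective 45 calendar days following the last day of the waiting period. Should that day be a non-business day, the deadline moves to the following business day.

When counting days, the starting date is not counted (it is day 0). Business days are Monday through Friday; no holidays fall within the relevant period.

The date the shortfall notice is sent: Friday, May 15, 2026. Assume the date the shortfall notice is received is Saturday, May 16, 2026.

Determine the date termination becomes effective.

The last day of the make-up period: 44 calendar days after May 15, 2026 is June 28, 2026.
The last day of the waiting period: 46 calendar days after June 28, 2026 is August 13, 2026.
The date termination becomes effective: August 13, 2026 + 45 days = September 27, 2026. That falls on a Sunday, so it rolls to the next business day, Monday, September 28, 2026.

September 28, 2026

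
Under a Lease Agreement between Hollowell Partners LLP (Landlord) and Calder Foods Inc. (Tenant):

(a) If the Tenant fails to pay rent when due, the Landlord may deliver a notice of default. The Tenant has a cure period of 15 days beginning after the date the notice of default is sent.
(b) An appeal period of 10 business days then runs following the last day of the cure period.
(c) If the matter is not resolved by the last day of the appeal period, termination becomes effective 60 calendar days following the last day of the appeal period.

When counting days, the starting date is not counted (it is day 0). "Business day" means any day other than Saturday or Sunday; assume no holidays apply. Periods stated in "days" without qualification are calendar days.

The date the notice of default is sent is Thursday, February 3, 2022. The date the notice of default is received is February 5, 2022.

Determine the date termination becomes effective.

May 3, 2022

The last day of the cure period: February 3, 2022 + 15 days = February 18, 2022.
The last day of the appeal period: counting 10 business days from Friday, February 18, 2022 (Feb 21, Feb 22, Feb 23, Feb 24, Feb 25, Feb 28, Mar 1, Mar 2, Mar 3, Mar 4, skipping weekends) reaches Friday, March 4, 2022.
The date termination becomes effective: 60 calendar days after March 4, 2022 is May 3, 2022.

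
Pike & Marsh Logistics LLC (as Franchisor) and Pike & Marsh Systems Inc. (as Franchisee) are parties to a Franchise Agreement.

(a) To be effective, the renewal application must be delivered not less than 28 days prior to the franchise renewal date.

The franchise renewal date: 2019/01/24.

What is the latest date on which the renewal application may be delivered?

2018/12/27

2019/01/24 minus 28 days is 2018/12/27.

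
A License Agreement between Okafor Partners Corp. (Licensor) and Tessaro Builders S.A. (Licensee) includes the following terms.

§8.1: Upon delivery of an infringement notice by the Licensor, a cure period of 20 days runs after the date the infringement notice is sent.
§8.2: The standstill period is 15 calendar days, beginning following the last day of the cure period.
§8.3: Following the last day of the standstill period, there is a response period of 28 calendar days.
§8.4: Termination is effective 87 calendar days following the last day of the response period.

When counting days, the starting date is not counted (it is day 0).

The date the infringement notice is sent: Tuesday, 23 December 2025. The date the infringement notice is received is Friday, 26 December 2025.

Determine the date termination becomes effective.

The last day of the cure period: 23 December 2025 + 20 days = 12 January 2026.
The last day of the standstill period: 15 calendar days after 12 January 2026 is 27 January 2026.
The last day of the response period: 27 January 2026 + 28 days = 24 February 2026.
Adding 87 calendar days to 24 February 2026 gives 22 May 2026, which is the date termination becomes effective.

22 May 2026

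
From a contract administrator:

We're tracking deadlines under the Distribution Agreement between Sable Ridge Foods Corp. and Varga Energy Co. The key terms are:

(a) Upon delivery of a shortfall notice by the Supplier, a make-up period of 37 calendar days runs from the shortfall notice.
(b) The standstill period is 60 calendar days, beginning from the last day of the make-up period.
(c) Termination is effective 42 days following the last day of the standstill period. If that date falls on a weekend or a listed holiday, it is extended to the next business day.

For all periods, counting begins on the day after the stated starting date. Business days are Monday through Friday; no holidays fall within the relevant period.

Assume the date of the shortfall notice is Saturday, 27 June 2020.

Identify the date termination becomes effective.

13 November 2020

The last day of the make-up period: 37 calendar days after 27 June 2020 is 3 August 2020.
Adding 60 calendar days to 3 August 2020 gives 2 October 2020, which is the last day of the standstill period.
Adding 42 calendar days to 2 October 2020 gives 13 November 2020, which is the date termination becomes effective. 13 November 2020 is a Friday, so no roll-forward applies.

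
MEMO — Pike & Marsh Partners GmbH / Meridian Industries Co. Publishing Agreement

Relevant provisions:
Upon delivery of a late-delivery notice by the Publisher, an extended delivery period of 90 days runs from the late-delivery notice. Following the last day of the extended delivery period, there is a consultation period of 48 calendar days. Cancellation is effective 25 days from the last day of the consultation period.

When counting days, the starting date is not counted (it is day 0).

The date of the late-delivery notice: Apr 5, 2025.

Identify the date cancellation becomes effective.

Sep 15, 2025

Adding 90 calendar days to Apr 5, 2025 gives Jul 4, 2025, which is the last day of the extended delivery period.
The last day of the consultation period: Jul 4, 2025 + 48 days = Aug 21, 2025.
The date cancellation becomes effective: Aug 21, 2025 + 25 days = Sep 15, 2025.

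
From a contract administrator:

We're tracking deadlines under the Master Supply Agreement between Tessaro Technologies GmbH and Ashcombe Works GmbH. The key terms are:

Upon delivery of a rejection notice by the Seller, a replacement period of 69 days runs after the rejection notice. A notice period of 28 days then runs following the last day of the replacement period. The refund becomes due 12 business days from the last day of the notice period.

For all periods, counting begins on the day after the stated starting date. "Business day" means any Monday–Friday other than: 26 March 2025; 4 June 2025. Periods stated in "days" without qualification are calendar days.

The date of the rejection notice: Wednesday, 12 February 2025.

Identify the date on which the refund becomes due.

6 June 2025

The last day of the replacement period: 69 calendar days after 12 February 2025 is 22 April 2025.
The last day of the notice period: 22 April 2025 + 28 days = 20 May 2025.
The date on which the refund becomes due: 12 business days after Tuesday, 20 May 2025, skipping weekends and the listed holiday on Jun 4 — May 21, May 22, May 23, May 26, …, Jun 3, Jun 5, Jun 6 — lands on Friday, 6 June 2025.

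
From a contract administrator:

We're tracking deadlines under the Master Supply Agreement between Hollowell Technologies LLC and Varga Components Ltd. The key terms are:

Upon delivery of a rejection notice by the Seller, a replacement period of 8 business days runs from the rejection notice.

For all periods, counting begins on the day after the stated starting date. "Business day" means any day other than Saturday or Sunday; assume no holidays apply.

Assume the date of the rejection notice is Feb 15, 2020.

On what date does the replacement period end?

From Saturday, Feb 15, 2020, 8 business days (Feb 17, Feb 18, Feb 19, Feb 20, Feb 21, Feb 24, Feb 25, Feb 26, skipping weekends) brings us to Wednesday, Feb 26, 2020, which is the last day of the replacement period.

Feb 26, 2020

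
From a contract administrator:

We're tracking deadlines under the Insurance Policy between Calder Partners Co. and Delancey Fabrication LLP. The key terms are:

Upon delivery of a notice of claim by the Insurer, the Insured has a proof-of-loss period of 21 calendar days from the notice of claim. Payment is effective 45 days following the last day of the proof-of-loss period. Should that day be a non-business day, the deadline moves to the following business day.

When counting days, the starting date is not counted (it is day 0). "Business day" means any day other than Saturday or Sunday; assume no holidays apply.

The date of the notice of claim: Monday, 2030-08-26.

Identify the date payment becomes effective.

Adding 21 calendar days to 2030-08-26 gives 2030-09-16, which is the last day of the proof-of-loss period.
Adding 45 calendar days to 2030-09-16 gives 2030-10-31, which is the date payment becomes effective. 2030-10-31 is a Thursday, so no roll-forward applies.

2030-10-31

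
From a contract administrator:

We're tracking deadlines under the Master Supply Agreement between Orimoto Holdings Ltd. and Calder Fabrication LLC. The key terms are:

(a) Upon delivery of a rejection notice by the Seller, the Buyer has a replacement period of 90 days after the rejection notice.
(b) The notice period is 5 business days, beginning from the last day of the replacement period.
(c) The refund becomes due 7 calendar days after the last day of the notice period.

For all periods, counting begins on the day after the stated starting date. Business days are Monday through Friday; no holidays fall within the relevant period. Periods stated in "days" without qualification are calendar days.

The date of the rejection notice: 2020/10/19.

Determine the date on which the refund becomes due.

The last day of the replacement period: 2020/10/19 + 90 days = 2021/01/17.
The last day of the notice period: counting 5 business days from Sunday, 2021/01/17 (Jan 18, Jan 19, Jan 20, Jan 21, Jan 22, skipping weekends) reaches Friday, 2021/01/22.
The date on which the refund becomes due: 2021/01/22 + 7 days = 2021/01/29.

2021/01/29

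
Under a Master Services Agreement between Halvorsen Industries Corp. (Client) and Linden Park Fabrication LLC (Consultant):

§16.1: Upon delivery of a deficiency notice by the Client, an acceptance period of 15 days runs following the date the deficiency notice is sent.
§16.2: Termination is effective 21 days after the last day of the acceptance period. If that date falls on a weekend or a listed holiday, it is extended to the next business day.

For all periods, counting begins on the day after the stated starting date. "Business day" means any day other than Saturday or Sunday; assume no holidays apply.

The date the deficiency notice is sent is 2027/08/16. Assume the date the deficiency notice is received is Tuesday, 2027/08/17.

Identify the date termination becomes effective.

The last day of the acceptance period: 2027/08/16 + 15 days = 2027/08/31.
The date termination becomes effective: 2027/08/31 + 21 days = 2027/09/21. 2027/09/21 is a Tuesday, so no roll-forward applies.

2027/09/21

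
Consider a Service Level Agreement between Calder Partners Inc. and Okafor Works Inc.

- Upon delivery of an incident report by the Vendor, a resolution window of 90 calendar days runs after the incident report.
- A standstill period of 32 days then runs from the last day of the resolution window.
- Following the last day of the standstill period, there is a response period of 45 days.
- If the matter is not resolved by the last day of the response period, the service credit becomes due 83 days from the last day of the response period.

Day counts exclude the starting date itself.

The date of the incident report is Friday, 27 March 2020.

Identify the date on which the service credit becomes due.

The last day of the resolution window: 90 calendar days after 27 March 2020 is 25 June 2020.
The last day of the standstill period: 32 calendar days after 25 June 2020 is 27 July 2020.
The last day of the response period: 45 calendar days after 27 July 2020 is 10 September 2020.
The date on which the service credit becomes due: 83 calendar days after 10 September 2020 is 2 December 2020.

2 December 2020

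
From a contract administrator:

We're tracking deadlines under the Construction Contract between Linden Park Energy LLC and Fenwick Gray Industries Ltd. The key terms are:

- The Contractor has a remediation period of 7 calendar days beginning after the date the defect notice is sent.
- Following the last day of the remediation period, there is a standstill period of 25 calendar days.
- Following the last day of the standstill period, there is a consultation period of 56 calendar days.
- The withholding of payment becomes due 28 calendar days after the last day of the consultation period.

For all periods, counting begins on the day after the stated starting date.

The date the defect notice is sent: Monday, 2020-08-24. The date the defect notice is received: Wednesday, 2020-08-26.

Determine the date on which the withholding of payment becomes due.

The last day of the remediation period: 7 calendar days after 2020-08-24 is 2020-08-31.
Adding 25 calendar days to 2020-08-31 gives 2020-09-25, which is the last day of the standstill period.
Adding 56 calendar days to 2020-09-25 gives 2020-11-20, which is the last day of the consultation period.
Adding 28 calendar days to 2020-11-20 gives 2020-12-18, which is the date on which the withholding of payment becomes due.

2020-12-18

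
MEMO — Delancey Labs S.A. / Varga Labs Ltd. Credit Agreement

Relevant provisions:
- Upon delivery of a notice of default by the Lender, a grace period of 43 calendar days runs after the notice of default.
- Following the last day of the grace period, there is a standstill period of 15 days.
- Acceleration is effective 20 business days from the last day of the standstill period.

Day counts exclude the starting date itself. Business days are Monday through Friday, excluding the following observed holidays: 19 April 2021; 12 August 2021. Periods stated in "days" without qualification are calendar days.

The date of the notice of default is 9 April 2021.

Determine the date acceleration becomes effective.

The last day of the grace period: 9 April 2021 + 43 days = 22 May 2021.
The last day of the standstill period: 15 calendar days after 22 May 2021 is 6 June 2021.
From Sunday, 6 June 2021, 20 business days (Jun 7, Jun 8, Jun 9, Jun 10, …, Jun 30, Jul 1, Jul 2, skipping weekends) brings us to Friday, 2 July 2021, which is the date acceleration becomes effective.

2 July 2021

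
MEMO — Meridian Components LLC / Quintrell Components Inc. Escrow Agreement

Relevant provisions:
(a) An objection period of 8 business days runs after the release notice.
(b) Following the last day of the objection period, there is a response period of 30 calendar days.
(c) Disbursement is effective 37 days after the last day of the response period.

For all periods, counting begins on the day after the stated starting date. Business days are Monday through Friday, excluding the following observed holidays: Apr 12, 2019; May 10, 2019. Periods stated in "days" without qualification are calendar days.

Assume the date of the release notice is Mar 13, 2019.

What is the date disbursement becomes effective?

The last day of the objection period: counting 8 business days from Wednesday, Mar 13, 2019 (Mar 14, Mar 15, Mar 18, Mar 19, Mar 20, Mar 21, Mar 22, Mar 25, skipping weekends) reaches Monday, Mar 25, 2019.
The last day of the response period: Mar 25, 2019 + 30 days = Apr 24, 2019.
Adding 37 calendar days to Apr 24, 2019 gives May 31, 2019, which is the date disbursement becomes effective.

May 31, 2019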